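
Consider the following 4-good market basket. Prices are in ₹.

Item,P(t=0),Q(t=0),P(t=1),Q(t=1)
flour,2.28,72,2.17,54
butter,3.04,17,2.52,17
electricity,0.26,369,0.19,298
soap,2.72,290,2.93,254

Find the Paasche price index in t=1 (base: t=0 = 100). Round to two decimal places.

Paasche price index uses current-period quantities as weights.
ΣP(t=1)·Q(t=1) = 2.17×54 + 2.52×17 + 0.19×298 + 2.93×254 = 117.18 + 42.84 + 56.62 + 744.22 = 960.86
ΣP(t=0)·Q(t=1) = 2.28×54 + 3.04×17 + 0.26×298 + 2.72×254 = 123.12 + 51.68 + 77.48 + 690.88 = 943.16
Index = 960.86 / 943.16 × 100 = 101.8767

101.88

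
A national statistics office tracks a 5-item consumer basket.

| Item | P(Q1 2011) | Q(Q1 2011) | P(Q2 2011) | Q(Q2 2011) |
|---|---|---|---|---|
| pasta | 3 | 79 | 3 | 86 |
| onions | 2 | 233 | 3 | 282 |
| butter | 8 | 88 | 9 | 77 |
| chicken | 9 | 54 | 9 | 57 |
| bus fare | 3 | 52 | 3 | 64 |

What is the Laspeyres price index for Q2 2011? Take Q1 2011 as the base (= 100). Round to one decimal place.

Laspeyres price index uses base-period quantities as weights.
ΣP(Q2 2011)·Q(Q1 2011) = 3×79 + 3×233 + 9×88 + 9×54 + 3×52 = 237 + 699 + 792 + 486 + 156 = 2370
ΣP(Q1 2011)·Q(Q1 2011) = 3×79 + 2×233 + 8×88 + 9×54 + 3×52 = 237 + 466 + 704 + 486 + 156 = 2049
Index = 2370 / 2049 × 100 = 115.6662

115.7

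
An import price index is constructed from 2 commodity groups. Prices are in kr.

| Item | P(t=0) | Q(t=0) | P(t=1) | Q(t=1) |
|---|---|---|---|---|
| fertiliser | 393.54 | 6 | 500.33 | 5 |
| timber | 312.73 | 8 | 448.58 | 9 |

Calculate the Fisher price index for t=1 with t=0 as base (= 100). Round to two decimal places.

136.13

Laspeyres component (base-period weights):
ΣP(t=1)Q(t=0) = 500.33×6 + 448.58×8 = 3001.98 + 3588.64 = 6590.62
ΣP(t=0)Q(t=0) = 393.54×6 + 312.73×8 = 2361.24 + 2501.84 = 4863.08
L = 6590.62 / 4863.08 × 100 = 135.5236
Paasche component (current-period weights):
ΣP(t=1)Q(t=1) = 500.33×5 + 448.58×9 = 2501.65 + 4037.22 = 6538.87
ΣP(t=0)Q(t=1) = 393.54×5 + 312.73×9 = 1967.7 + 2814.57 = 4782.27
P = 6538.87 / 4782.27 × 100 = 136.7315
Fisher = √(L × P) = √(135.5236 × 136.7315) = 136.1262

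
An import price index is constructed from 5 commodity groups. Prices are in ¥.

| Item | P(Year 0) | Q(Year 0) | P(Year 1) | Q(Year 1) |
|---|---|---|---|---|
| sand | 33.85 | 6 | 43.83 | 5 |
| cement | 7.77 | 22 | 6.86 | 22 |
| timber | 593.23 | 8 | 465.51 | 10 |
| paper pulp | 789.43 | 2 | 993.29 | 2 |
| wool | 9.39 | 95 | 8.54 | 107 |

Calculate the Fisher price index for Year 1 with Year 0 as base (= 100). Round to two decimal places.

90.43

Laspeyres component (base-period weights):
ΣP(Year 1)Q(Year 0) = 43.83×6 + 6.86×22 + 465.51×8 + 993.29×2 + 8.54×95 = 262.98 + 150.92 + 3724.08 + 1986.58 + 811.3 = 6935.86
ΣP(Year 0)Q(Year 0) = 33.85×6 + 7.77×22 + 593.23×8 + 789.43×2 + 9.39×95 = 203.1 + 170.94 + 4745.84 + 1578.86 + 892.05 = 7590.79
L = 6935.86 / 7590.79 × 100 = 91.3720
Paasche component (current-period weights):
ΣP(Year 1)Q(Year 1) = 43.83×5 + 6.86×22 + 465.51×10 + 993.29×2 + 8.54×107 = 219.15 + 150.92 + 4655.1 + 1986.58 + 913.78 = 7925.53
ΣP(Year 0)Q(Year 1) = 33.85×5 + 7.77×22 + 593.23×10 + 789.43×2 + 9.39×107 = 169.25 + 170.94 + 5932.3 + 1578.86 + 1004.73 = 8856.08
P = 7925.53 / 8856.08 × 100 = 89.4925
Fisher = √(L × P) = √(91.3720 × 89.4925) = 90.4274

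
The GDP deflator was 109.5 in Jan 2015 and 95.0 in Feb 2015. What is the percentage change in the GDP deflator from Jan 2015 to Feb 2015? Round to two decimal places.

-13.24%

Change = (95.0 − 109.5) / 109.5 × 100
       = -14.5 / 109.5 × 100 = -13.2420%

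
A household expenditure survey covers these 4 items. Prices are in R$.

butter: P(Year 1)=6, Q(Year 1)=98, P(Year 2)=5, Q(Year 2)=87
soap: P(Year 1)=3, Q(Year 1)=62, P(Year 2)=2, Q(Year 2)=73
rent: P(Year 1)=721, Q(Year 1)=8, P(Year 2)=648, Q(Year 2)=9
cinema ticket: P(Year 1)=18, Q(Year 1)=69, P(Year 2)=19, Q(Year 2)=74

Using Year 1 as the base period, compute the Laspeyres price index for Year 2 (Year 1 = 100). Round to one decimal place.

Laspeyres price index uses base-period quantities as weights.
ΣP(Year 2)·Q(Year 1) = 5×98 + 2×62 + 648×8 + 19×69 = 490 + 124 + 5184 + 1311 = 7109
ΣP(Year 1)·Q(Year 1) = 6×98 + 3×62 + 721×8 + 18×69 = 588 + 186 + 5768 + 1242 = 7784
Index = 7109 / 7784 × 100 = 91.3284

91.3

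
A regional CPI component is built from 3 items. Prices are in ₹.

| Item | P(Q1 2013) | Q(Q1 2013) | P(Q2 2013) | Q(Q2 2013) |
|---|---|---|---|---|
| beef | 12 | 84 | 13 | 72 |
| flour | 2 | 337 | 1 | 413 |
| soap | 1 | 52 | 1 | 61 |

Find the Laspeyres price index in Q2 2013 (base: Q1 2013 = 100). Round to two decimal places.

Laspeyres price index uses base-period quantities as weights.
ΣP(Q2 2013)·Q(Q1 2013) = 13×84 + 1×337 + 1×52 = 1092 + 337 + 52 = 1481
ΣP(Q1 2013)·Q(Q1 2013) = 12×84 + 2×337 + 1×52 = 1008 + 674 + 52 = 1734
Index = 1481 / 1734 × 100 = 85.4095

85.41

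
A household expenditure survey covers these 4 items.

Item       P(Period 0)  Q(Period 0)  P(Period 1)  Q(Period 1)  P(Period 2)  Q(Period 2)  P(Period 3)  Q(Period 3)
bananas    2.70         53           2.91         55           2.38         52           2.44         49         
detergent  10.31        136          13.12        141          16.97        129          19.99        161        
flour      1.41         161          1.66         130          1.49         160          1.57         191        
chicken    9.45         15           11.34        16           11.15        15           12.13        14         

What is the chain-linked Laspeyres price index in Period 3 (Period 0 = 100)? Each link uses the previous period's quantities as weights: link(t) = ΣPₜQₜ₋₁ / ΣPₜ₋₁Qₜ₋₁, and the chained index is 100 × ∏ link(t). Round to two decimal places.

Link Period 0→Period 1:
ΣP(Period 1)Q(Period 0) = 2.91×53 + 13.12×136 + 1.66×161 + 11.34×15 = 154.23 + 1784.32 + 267.26 + 170.1 = 2375.91
ΣP(Period 0)Q(Period 0) = 2.70×53 + 10.31×136 + 1.41×161 + 9.45×15 = 143.1 + 1402.16 + 227.01 + 141.75 = 1914.02
link = 2375.91/1914.02 = 1.241319
Link Period 1→Period 2:
ΣP(Period 2)Q(Period 1) = 2.38×55 + 16.97×141 + 1.49×130 + 11.15×16 = 130.9 + 2392.77 + 193.7 + 178.4 = 2895.77
ΣP(Period 1)Q(Period 1) = 2.91×55 + 13.12×141 + 1.66×130 + 11.34×16 = 160.05 + 1849.92 + 215.8 + 181.44 = 2407.21
link = 2895.77/2407.21 = 1.202957
Link Period 2→Period 3:
ΣP(Period 3)Q(Period 2) = 2.44×52 + 19.99×129 + 1.57×160 + 12.13×15 = 126.88 + 2578.71 + 251.2 + 181.95 = 3138.74
ΣP(Period 2)Q(Period 2) = 2.38×52 + 16.97×129 + 1.49×160 + 11.15×15 = 123.76 + 2189.13 + 238.4 + 167.25 = 2718.54
link = 3138.74/2718.54 = 1.154568
Chained index = 100 × 1.241319 × 1.202957 × 1.154568 = 172.4063

172.41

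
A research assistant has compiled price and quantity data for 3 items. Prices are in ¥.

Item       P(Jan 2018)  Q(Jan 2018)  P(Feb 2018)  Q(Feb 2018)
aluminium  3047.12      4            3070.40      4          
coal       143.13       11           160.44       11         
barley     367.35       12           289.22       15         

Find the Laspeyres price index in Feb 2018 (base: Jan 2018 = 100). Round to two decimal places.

Laspeyres price index uses base-period quantities as weights.
ΣP(Feb 2018)·Q(Jan 2018) = 3070.40×4 + 160.44×11 + 289.22×12 = 12281.6 + 1764.84 + 3470.64 = 17517.08
ΣP(Jan 2018)·Q(Jan 2018) = 3047.12×4 + 143.13×11 + 367.35×12 = 12188.48 + 1574.43 + 4408.2 = 18171.11
Index = 17517.08 / 18171.11 × 100 = 96.4007

96.40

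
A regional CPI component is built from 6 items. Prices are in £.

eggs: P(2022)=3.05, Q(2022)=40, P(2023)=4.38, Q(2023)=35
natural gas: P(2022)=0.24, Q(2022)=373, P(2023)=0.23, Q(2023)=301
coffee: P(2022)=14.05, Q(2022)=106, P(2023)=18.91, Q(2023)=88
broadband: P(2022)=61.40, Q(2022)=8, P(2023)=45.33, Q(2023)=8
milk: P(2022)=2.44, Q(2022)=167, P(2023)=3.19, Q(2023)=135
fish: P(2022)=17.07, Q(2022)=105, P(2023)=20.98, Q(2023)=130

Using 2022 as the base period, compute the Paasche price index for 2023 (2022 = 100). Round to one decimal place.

121.4

Paasche price index uses current-period quantities as weights.
ΣP(2023)·Q(2023) = 4.38×35 + 0.23×301 + 18.91×88 + 45.33×8 + 3.19×135 + 20.98×130 = 153.3 + 69.23 + 1664.08 + 362.64 + 430.65 + 2727.4 = 5407.3
ΣP(2022)·Q(2023) = 3.05×35 + 0.24×301 + 14.05×88 + 61.40×8 + 2.44×135 + 17.07×130 = 106.75 + 72.24 + 1236.4 + 491.2 + 329.4 + 2219.1 = 4455.09
Index = 5407.3 / 4455.09 × 100 = 121.3735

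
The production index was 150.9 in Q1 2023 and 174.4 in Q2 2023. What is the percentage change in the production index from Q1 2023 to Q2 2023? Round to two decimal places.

Change = (174.4 − 150.9) / 150.9 × 100
       = 23.5 / 150.9 × 100 = 15.5732%

15.57%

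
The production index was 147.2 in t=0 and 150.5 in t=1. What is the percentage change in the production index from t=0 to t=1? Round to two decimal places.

Change = (150.5 − 147.2) / 147.2 × 100
       = 3.3 / 147.2 × 100 = 2.2418%

2.24%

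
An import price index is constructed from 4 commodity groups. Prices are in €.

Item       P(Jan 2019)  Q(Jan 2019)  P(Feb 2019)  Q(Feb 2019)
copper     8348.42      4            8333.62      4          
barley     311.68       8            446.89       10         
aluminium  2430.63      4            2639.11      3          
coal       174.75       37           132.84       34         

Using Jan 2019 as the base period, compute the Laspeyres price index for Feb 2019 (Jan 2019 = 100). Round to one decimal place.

100.6

Laspeyres price index uses base-period quantities as weights.
ΣP(Feb 2019)·Q(Jan 2019) = 8333.62×4 + 446.89×8 + 2639.11×4 + 132.84×37 = 33334.48 + 3575.12 + 10556.44 + 4915.08 = 52381.12
ΣP(Jan 2019)·Q(Jan 2019) = 8348.42×4 + 311.68×8 + 2430.63×4 + 174.75×37 = 33393.68 + 2493.44 + 9722.52 + 6465.75 = 52075.39
Index = 52381.12 / 52075.39 × 100 = 100.5871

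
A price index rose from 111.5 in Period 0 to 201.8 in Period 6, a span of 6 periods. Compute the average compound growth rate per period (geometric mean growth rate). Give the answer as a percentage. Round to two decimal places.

Growth factor = (201.8/111.5)^(1/6) = (1.809865)^(1/6) = 1.103929
Growth rate = 1.103929 − 1 = 0.103929 = 10.3929%

10.39%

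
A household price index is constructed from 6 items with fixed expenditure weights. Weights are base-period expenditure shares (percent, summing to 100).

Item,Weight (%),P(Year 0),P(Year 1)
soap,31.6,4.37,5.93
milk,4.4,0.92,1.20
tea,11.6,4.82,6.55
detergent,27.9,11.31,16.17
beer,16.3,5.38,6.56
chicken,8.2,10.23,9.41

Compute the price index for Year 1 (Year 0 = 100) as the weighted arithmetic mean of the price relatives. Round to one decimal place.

soap: 31.6 × (5.93/4.37) = 31.6 × 1.356979 = 42.8805
milk: 4.4 × (1.20/0.92) = 4.4 × 1.304348 = 5.7391
tea: 11.6 × (6.55/4.82) = 11.6 × 1.358921 = 15.7635
detergent: 27.9 × (16.17/11.31) = 27.9 × 1.429708 = 39.8889
beer: 16.3 × (6.56/5.38) = 16.3 × 1.219331 = 19.8751
chicken: 8.2 × (9.41/10.23) = 8.2 × 0.919844 = 7.5427
Index = Σ wᵢ·(p₁ᵢ/p₀ᵢ) = 42.8805 + 5.7391 + 15.7635 + 39.8889 + 19.8751 + 7.5427 = 131.6898

131.7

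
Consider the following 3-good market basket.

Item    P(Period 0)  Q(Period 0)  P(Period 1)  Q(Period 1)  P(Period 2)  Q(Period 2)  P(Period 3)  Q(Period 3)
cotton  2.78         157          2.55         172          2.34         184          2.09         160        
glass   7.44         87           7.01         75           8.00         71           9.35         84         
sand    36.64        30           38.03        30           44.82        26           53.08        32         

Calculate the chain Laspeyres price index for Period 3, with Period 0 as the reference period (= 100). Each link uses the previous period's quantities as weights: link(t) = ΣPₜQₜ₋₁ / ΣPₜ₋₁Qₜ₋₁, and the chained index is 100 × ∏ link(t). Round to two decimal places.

Link Period 0→Period 1:
ΣP(Period 1)Q(Period 0) = 2.55×157 + 7.01×87 + 38.03×30 = 400.35 + 609.87 + 1140.9 = 2151.12
ΣP(Period 0)Q(Period 0) = 2.78×157 + 7.44×87 + 36.64×30 = 436.46 + 647.28 + 1099.2 = 2182.94
link = 2151.12/2182.94 = 0.985423
Link Period 1→Period 2:
ΣP(Period 2)Q(Period 1) = 2.34×172 + 8.00×75 + 44.82×30 = 402.48 + 600 + 1344.6 = 2347.08
ΣP(Period 1)Q(Period 1) = 2.55×172 + 7.01×75 + 38.03×30 = 438.6 + 525.75 + 1140.9 = 2105.25
link = 2347.08/2105.25 = 1.114870
Link Period 2→Period 3:
ΣP(Period 3)Q(Period 2) = 2.09×184 + 9.35×71 + 53.08×26 = 384.56 + 663.85 + 1380.08 = 2428.49
ΣP(Period 2)Q(Period 2) = 2.34×184 + 8.00×71 + 44.82×26 = 430.56 + 568 + 1165.32 = 2163.88
link = 2428.49/2163.88 = 1.122285
Chained index = 100 × 0.985423 × 1.114870 × 1.122285 = 123.2963

123.30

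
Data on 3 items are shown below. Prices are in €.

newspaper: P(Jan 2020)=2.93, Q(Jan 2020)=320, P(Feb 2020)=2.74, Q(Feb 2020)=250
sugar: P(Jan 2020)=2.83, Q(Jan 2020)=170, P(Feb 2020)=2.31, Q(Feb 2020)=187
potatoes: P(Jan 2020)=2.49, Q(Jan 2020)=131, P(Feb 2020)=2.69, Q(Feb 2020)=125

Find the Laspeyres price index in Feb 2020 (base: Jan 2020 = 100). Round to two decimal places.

Laspeyres price index uses base-period quantities as weights.
ΣP(Feb 2020)·Q(Jan 2020) = 2.74×320 + 2.31×170 + 2.69×131 = 876.8 + 392.7 + 352.39 = 1621.89
ΣP(Jan 2020)·Q(Jan 2020) = 2.93×320 + 2.83×170 + 2.49×131 = 937.6 + 481.1 + 326.19 = 1744.89
Index = 1621.89 / 1744.89 × 100 = 92.9508

92.95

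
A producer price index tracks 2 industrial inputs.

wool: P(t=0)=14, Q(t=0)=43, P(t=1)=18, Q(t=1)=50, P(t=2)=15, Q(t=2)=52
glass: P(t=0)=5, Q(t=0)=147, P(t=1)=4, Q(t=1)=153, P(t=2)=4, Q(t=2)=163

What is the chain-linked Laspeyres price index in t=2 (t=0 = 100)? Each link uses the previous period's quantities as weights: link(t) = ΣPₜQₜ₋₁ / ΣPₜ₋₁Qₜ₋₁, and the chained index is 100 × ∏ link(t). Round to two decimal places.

Link t=0→t=1:
ΣP(t=1)Q(t=0) = 18×43 + 4×147 = 774 + 588 = 1362
ΣP(t=0)Q(t=0) = 14×43 + 5×147 = 602 + 735 = 1337
link = 1362/1337 = 1.018699
Link t=1→t=2:
ΣP(t=2)Q(t=1) = 15×50 + 4×153 = 750 + 612 = 1362
ΣP(t=1)Q(t=1) = 18×50 + 4×153 = 900 + 612 = 1512
link = 1362/1512 = 0.900794
Chained index = 100 × 1.018699 × 0.900794 = 91.7637

91.76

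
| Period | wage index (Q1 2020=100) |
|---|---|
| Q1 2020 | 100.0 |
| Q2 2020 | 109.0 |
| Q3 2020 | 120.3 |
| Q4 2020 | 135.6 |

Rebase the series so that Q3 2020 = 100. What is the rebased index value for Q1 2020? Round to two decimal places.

83.13

Rebased(Q1 2020) = 100.0 / 120.3 × 100 = 83.1255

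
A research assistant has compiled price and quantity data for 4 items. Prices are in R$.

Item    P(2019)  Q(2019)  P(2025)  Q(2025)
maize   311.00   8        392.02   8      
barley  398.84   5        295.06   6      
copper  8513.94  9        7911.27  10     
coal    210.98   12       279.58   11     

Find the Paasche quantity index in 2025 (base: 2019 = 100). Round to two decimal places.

110.01

Paasche quantity index uses current-period prices as weights.
ΣP(2025)·Q(2025) = 392.02×8 + 295.06×6 + 7911.27×10 + 279.58×11 = 3136.16 + 1770.36 + 79112.7 + 3075.38 = 87094.6
ΣP(2025)·Q(2019) = 392.02×8 + 295.06×5 + 7911.27×9 + 279.58×12 = 3136.16 + 1475.3 + 71201.43 + 3354.96 = 79167.85
Index = 87094.6 / 79167.85 × 100 = 110.0126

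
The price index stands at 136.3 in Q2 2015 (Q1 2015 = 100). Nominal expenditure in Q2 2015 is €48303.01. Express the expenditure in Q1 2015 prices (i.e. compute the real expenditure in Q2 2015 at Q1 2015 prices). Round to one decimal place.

Real = Nominal ÷ (Index/100) = 48303.01 ÷ (136.3/100)
     = 48303.01 ÷ 1.363 = 35438.7454

35438.7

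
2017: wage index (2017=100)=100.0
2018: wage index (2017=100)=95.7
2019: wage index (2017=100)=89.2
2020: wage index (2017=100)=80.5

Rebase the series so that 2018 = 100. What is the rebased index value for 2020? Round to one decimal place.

84.1

Rebased(2020) = 80.5 / 95.7 × 100 = 84.1170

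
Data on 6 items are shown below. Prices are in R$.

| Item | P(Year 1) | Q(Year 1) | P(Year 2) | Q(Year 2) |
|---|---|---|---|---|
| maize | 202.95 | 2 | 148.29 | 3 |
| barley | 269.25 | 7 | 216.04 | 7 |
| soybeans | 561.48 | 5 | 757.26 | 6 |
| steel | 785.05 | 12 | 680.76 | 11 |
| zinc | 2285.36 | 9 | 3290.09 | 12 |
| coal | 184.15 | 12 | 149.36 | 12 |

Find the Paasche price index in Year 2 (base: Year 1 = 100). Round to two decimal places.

125.22

Paasche price index uses current-period quantities as weights.
ΣP(Year 2)·Q(Year 2) = 148.29×3 + 216.04×7 + 757.26×6 + 680.76×11 + 3290.09×12 + 149.36×12 = 444.87 + 1512.28 + 4543.56 + 7488.36 + 39481.08 + 1792.32 = 55262.47
ΣP(Year 1)·Q(Year 2) = 202.95×3 + 269.25×7 + 561.48×6 + 785.05×11 + 2285.36×12 + 184.15×12 = 608.85 + 1884.75 + 3368.88 + 8635.55 + 27424.32 + 2209.8 = 44132.15
Index = 55262.47 / 44132.15 × 100 = 125.2204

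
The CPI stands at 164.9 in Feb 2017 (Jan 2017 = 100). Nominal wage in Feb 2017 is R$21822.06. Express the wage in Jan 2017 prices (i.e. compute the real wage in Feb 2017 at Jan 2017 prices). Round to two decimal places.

13233.51

Real = Nominal ÷ (Index/100) = 21822.06 ÷ (164.9/100)
     = 21822.06 ÷ 1.649 = 13233.5112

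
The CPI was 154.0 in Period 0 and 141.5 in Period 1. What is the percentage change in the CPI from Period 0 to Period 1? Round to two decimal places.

Change = (141.5 − 154.0) / 154.0 × 100
       = -12.5 / 154.0 × 100 = -8.1169%

-8.12%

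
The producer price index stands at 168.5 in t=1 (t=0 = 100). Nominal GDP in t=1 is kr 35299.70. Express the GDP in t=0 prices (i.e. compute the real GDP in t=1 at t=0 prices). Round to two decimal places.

Real = Nominal ÷ (Index/100) = 35299.70 ÷ (168.5/100)
     = 35299.70 ÷ 1.685 = 20949.3769

20949.38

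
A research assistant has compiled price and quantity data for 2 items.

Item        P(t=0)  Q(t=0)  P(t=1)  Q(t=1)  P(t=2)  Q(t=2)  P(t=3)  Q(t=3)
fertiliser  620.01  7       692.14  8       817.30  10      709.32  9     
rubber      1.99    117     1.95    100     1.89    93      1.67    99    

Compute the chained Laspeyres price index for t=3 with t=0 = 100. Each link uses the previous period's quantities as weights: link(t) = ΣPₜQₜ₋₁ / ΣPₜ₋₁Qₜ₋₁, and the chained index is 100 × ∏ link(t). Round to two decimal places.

Link t=0→t=1:
ΣP(t=1)Q(t=0) = 692.14×7 + 1.95×117 = 4844.98 + 228.15 = 5073.13
ΣP(t=0)Q(t=0) = 620.01×7 + 1.99×117 = 4340.07 + 232.83 = 4572.9
link = 5073.13/4572.9 = 1.109390
Link t=1→t=2:
ΣP(t=2)Q(t=1) = 817.30×8 + 1.89×100 = 6538.4 + 189 = 6727.4
ΣP(t=1)Q(t=1) = 692.14×8 + 1.95×100 = 5537.12 + 195 = 5732.12
link = 6727.4/5732.12 = 1.173632
Link t=2→t=3:
ΣP(t=3)Q(t=2) = 709.32×10 + 1.67×93 = 7093.2 + 155.31 = 7248.51
ΣP(t=2)Q(t=2) = 817.30×10 + 1.89×93 = 8173 + 175.77 = 8348.77
link = 7248.51/8348.77 = 0.868213
Chained index = 100 × 1.109390 × 1.173632 × 0.868213 = 113.0427

113.04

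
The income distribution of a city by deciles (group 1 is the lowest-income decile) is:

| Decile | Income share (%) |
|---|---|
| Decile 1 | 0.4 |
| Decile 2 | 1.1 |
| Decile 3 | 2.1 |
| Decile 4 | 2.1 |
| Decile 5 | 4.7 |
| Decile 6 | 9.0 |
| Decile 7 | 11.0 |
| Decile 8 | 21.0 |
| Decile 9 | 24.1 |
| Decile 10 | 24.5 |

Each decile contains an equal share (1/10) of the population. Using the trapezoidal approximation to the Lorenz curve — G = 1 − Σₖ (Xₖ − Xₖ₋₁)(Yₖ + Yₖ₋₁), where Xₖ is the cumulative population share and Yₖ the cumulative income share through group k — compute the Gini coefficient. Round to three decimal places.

Cumulative income shares Yₖ: 0.0040, 0.0150, 0.0360, 0.0570, 0.1040, 0.1940, 0.3040, 0.5140, 0.7550, 1.0000
Σ (Xₖ−Xₖ₋₁)(Yₖ+Yₖ₋₁) = (1/10)(0.0040+0.0000) + (1/10)(0.0150+0.0040) + (1/10)(0.0360+0.0150) + (1/10)(0.0570+0.0360) + (1/10)(0.1040+0.0570) + (1/10)(0.1940+0.1040) + (1/10)(0.3040+0.1940) + (1/10)(0.5140+0.3040) + (1/10)(0.7550+0.5140) + (1/10)(1.0000+0.7550)
  = 0.0004 + 0.0019 + 0.0051 + 0.0093 + 0.0161 + 0.0298 + 0.0498 + 0.0818 + 0.1269 + 0.1755 = 0.4966
G = 1 − 0.4966 = 0.5034

0.503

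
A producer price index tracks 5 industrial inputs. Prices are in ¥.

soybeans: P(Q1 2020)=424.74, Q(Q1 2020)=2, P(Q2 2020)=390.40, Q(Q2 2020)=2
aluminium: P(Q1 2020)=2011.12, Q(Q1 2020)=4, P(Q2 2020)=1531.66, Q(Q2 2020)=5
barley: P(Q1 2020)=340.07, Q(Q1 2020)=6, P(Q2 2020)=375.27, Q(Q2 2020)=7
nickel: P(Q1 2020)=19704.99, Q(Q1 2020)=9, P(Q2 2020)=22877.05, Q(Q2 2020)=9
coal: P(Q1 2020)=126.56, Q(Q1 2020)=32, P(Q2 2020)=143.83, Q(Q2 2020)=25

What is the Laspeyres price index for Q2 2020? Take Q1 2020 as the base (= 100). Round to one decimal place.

Laspeyres price index uses base-period quantities as weights.
ΣP(Q2 2020)·Q(Q1 2020) = 390.40×2 + 1531.66×4 + 375.27×6 + 22877.05×9 + 143.83×32 = 780.8 + 6126.64 + 2251.62 + 205893.45 + 4602.56 = 219655.07
ΣP(Q1 2020)·Q(Q1 2020) = 424.74×2 + 2011.12×4 + 340.07×6 + 19704.99×9 + 126.56×32 = 849.48 + 8044.48 + 2040.42 + 177344.91 + 4049.92 = 192329.21
Index = 219655.07 / 192329.21 × 100 = 114.2079

114.2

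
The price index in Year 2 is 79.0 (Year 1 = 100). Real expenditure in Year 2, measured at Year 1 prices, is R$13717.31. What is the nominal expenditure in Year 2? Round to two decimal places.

Nominal = Real × (Index/100) = 13717.31 × (79.0/100)
        = 13717.31 × 0.790 = 10836.6749

10836.67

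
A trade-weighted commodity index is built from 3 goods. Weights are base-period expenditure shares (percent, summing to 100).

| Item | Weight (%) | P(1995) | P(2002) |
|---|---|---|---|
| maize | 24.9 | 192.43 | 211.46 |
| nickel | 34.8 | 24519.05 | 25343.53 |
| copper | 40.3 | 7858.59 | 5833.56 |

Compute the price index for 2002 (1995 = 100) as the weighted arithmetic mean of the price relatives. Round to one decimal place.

93.2

maize: 24.9 × (211.46/192.43) = 24.9 × 1.098893 = 27.3624
nickel: 34.8 × (25343.53/24519.05) = 34.8 × 1.033626 = 35.9702
copper: 40.3 × (5833.56/7858.59) = 40.3 × 0.742316 = 29.9153
Index = Σ wᵢ·(p₁ᵢ/p₀ᵢ) = 27.3624 + 35.9702 + 29.9153 = 93.2480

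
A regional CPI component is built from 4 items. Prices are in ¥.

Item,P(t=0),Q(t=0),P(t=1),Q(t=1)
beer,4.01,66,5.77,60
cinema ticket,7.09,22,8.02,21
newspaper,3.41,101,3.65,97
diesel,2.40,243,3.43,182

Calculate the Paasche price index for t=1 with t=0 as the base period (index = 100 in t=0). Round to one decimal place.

129.0

Paasche price index uses current-period quantities as weights.
ΣP(t=1)·Q(t=1) = 5.77×60 + 8.02×21 + 3.65×97 + 3.43×182 = 346.2 + 168.42 + 354.05 + 624.26 = 1492.93
ΣP(t=0)·Q(t=1) = 4.01×60 + 7.09×21 + 3.41×97 + 2.40×182 = 240.6 + 148.89 + 330.77 + 436.8 = 1157.06
Index = 1492.93 / 1157.06 × 100 = 129.0279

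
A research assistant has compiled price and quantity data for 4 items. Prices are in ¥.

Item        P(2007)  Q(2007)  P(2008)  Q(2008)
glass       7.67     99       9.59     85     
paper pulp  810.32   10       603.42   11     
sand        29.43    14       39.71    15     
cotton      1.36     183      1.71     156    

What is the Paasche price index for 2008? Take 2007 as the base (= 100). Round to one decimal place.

81.4

Paasche price index uses current-period quantities as weights.
ΣP(2008)·Q(2008) = 9.59×85 + 603.42×11 + 39.71×15 + 1.71×156 = 815.15 + 6637.62 + 595.65 + 266.76 = 8315.18
ΣP(2007)·Q(2008) = 7.67×85 + 810.32×11 + 29.43×15 + 1.36×156 = 651.95 + 8913.52 + 441.45 + 212.16 = 10219.08
Index = 8315.18 / 10219.08 × 100 = 81.3692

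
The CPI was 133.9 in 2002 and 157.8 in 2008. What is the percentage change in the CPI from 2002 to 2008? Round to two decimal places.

17.85%

Change = (157.8 − 133.9) / 133.9 × 100
       = 23.9 / 133.9 × 100 = 17.8491%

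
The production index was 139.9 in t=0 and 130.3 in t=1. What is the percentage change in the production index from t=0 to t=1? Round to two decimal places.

-6.86%

Change = (130.3 − 139.9) / 139.9 × 100
       = -9.6 / 139.9 × 100 = -6.8620%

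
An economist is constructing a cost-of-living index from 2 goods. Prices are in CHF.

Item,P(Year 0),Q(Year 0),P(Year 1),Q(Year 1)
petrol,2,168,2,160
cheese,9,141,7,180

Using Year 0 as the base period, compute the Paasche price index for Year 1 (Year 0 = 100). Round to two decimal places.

81.44

Paasche price index uses current-period quantities as weights.
ΣP(Year 1)·Q(Year 1) = 2×160 + 7×180 = 320 + 1260 = 1580
ΣP(Year 0)·Q(Year 1) = 2×160 + 9×180 = 320 + 1620 = 1940
Index = 1580 / 1940 × 100 = 81.4433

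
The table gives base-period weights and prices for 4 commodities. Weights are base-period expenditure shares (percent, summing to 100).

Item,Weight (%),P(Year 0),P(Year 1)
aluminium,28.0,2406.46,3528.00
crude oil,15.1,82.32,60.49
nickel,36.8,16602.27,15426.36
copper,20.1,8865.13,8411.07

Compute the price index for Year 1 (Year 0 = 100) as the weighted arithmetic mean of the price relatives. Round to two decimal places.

105.41

aluminium: 28.0 × (3528.00/2406.46) = 28.0 × 1.466054 = 41.0495
crude oil: 15.1 × (60.49/82.32) = 15.1 × 0.734815 = 11.0957
nickel: 36.8 × (15426.36/16602.27) = 36.8 × 0.929172 = 34.1935
copper: 20.1 × (8411.07/8865.13) = 20.1 × 0.948781 = 19.0705
Index = Σ wᵢ·(p₁ᵢ/p₀ᵢ) = 41.0495 + 11.0957 + 34.1935 + 19.0705 = 105.4092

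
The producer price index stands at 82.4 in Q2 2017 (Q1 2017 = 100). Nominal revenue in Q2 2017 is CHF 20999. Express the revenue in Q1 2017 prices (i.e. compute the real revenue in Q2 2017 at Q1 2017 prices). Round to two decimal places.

Real = Nominal ÷ (Index/100) = 20999 ÷ (82.4/100)
     = 20999 ÷ 0.824 = 25484.2233

25484.22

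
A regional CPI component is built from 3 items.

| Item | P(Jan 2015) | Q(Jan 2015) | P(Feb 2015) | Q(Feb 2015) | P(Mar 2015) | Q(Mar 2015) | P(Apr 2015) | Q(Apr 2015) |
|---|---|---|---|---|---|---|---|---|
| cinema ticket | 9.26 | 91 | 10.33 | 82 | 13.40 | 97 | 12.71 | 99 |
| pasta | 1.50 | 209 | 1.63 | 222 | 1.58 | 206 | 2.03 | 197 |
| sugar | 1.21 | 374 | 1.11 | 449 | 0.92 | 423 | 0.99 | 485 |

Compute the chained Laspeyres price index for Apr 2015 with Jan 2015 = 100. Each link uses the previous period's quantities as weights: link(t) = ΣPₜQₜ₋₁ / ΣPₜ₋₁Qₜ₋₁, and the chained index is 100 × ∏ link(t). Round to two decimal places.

118.17

Link Jan 2015→Feb 2015:
ΣP(Feb 2015)Q(Jan 2015) = 10.33×91 + 1.63×209 + 1.11×374 = 940.03 + 340.67 + 415.14 = 1695.84
ΣP(Jan 2015)Q(Jan 2015) = 9.26×91 + 1.50×209 + 1.21×374 = 842.66 + 313.5 + 452.54 = 1608.7
link = 1695.84/1608.7 = 1.054168
Link Feb 2015→Mar 2015:
ΣP(Mar 2015)Q(Feb 2015) = 13.40×82 + 1.58×222 + 0.92×449 = 1098.8 + 350.76 + 413.08 = 1862.64
ΣP(Feb 2015)Q(Feb 2015) = 10.33×82 + 1.63×222 + 1.11×449 = 847.06 + 361.86 + 498.39 = 1707.31
link = 1862.64/1707.31 = 1.090979
Link Mar 2015→Apr 2015:
ΣP(Apr 2015)Q(Mar 2015) = 12.71×97 + 2.03×206 + 0.99×423 = 1232.87 + 418.18 + 418.77 = 2069.82
ΣP(Mar 2015)Q(Mar 2015) = 13.40×97 + 1.58×206 + 0.92×423 = 1299.8 + 325.48 + 389.16 = 2014.44
link = 2069.82/2014.44 = 1.027492
Chained index = 100 × 1.054168 × 1.090979 × 1.027492 = 118.1693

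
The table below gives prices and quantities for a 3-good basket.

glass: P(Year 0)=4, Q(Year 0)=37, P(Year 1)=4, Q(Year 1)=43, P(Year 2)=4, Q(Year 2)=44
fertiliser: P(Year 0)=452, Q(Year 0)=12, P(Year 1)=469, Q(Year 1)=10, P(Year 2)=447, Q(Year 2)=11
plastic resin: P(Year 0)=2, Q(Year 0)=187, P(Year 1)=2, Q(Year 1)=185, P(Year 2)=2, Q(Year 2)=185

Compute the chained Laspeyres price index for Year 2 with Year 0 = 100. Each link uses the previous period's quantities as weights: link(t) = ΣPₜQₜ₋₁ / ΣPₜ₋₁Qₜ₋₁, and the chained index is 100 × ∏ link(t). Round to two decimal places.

99.08

Link Year 0→Year 1:
ΣP(Year 1)Q(Year 0) = 4×37 + 469×12 + 2×187 = 148 + 5628 + 374 = 6150
ΣP(Year 0)Q(Year 0) = 4×37 + 452×12 + 2×187 = 148 + 5424 + 374 = 5946
link = 6150/5946 = 1.034309
Link Year 1→Year 2:
ΣP(Year 2)Q(Year 1) = 4×43 + 447×10 + 2×185 = 172 + 4470 + 370 = 5012
ΣP(Year 1)Q(Year 1) = 4×43 + 469×10 + 2×185 = 172 + 4690 + 370 = 5232
link = 5012/5232 = 0.957951
Chained index = 100 × 1.034309 × 0.957951 = 99.0817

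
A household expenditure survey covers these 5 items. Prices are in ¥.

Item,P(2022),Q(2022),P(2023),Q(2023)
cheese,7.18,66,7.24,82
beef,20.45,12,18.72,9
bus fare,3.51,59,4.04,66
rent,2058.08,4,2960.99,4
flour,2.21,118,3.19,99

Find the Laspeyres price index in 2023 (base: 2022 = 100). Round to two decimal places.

Laspeyres price index uses base-period quantities as weights.
ΣP(2023)·Q(2022) = 7.24×66 + 18.72×12 + 4.04×59 + 2960.99×4 + 3.19×118 = 477.84 + 224.64 + 238.36 + 11843.96 + 376.42 = 13161.22
ΣP(2022)·Q(2022) = 7.18×66 + 20.45×12 + 3.51×59 + 2058.08×4 + 2.21×118 = 473.88 + 245.4 + 207.09 + 8232.32 + 260.78 = 9419.47
Index = 13161.22 / 9419.47 × 100 = 139.7236

139.72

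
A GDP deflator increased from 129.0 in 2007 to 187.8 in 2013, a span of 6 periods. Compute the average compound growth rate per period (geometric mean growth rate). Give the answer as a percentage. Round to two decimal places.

Growth factor = (187.8/129.0)^(1/6) = (1.455814)^(1/6) = 1.064595
Growth rate = 1.064595 − 1 = 0.064595 = 6.4595%

6.46%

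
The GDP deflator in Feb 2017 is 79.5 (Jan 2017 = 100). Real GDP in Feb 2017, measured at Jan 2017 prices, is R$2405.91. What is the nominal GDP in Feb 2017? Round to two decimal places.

Nominal = Real × (Index/100) = 2405.91 × (79.5/100)
        = 2405.91 × 0.795 = 1912.6985

1912.70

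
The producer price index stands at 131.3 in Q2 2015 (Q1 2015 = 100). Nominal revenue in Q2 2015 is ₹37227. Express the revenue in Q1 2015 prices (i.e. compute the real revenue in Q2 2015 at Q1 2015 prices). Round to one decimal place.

28352.6

Real = Nominal ÷ (Index/100) = 37227 ÷ (131.3/100)
     = 37227 ÷ 1.313 = 28352.6276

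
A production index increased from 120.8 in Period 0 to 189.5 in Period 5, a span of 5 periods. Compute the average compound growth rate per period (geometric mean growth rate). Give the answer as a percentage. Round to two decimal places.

9.42%

Growth factor = (189.5/120.8)^(1/5) = (1.568709)^(1/5) = 1.094230
Growth rate = 1.094230 − 1 = 0.094230 = 9.4230%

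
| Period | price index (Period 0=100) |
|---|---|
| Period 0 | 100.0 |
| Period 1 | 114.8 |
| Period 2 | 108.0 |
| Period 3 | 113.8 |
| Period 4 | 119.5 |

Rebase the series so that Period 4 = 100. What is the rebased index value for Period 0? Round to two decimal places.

83.68

Rebased(Period 0) = 100.0 / 119.5 × 100 = 83.6820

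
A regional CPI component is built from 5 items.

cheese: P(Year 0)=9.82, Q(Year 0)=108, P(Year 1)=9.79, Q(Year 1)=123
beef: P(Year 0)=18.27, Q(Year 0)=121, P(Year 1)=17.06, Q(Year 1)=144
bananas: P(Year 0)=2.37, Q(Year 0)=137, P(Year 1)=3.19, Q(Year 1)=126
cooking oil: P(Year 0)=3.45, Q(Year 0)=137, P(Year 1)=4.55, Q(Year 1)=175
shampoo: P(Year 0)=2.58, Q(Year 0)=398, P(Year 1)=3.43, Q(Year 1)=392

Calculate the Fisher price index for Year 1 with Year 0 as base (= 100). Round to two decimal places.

Laspeyres component (base-period weights):
ΣP(Year 1)Q(Year 0) = 9.79×108 + 17.06×121 + 3.19×137 + 4.55×137 + 3.43×398 = 1057.32 + 2064.26 + 437.03 + 623.35 + 1365.14 = 5547.1
ΣP(Year 0)Q(Year 0) = 9.82×108 + 18.27×121 + 2.37×137 + 3.45×137 + 2.58×398 = 1060.56 + 2210.67 + 324.69 + 472.65 + 1026.84 = 5095.41
L = 5547.1 / 5095.41 × 100 = 108.8646
Paasche component (current-period weights):
ΣP(Year 1)Q(Year 1) = 9.79×123 + 17.06×144 + 3.19×126 + 4.55×175 + 3.43×392 = 1204.17 + 2456.64 + 401.94 + 796.25 + 1344.56 = 6203.56
ΣP(Year 0)Q(Year 1) = 9.82×123 + 18.27×144 + 2.37×126 + 3.45×175 + 2.58×392 = 1207.86 + 2630.88 + 298.62 + 603.75 + 1011.36 = 5752.47
P = 6203.56 / 5752.47 × 100 = 107.8417
Fisher = √(L × P) = √(108.8646 × 107.8417) = 108.3520

108.35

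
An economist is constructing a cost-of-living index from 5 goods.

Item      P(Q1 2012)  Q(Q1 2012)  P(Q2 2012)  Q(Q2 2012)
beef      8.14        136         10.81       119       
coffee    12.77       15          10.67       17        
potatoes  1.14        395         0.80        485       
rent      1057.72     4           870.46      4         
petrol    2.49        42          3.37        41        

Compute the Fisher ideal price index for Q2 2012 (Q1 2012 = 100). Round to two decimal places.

90.86

Laspeyres component (base-period weights):
ΣP(Q2 2012)Q(Q1 2012) = 10.81×136 + 10.67×15 + 0.80×395 + 870.46×4 + 3.37×42 = 1470.16 + 160.05 + 316 + 3481.84 + 141.54 = 5569.59
ΣP(Q1 2012)Q(Q1 2012) = 8.14×136 + 12.77×15 + 1.14×395 + 1057.72×4 + 2.49×42 = 1107.04 + 191.55 + 450.3 + 4230.88 + 104.58 = 6084.35
L = 5569.59 / 6084.35 × 100 = 91.5396
Paasche component (current-period weights):
ΣP(Q2 2012)Q(Q2 2012) = 10.81×119 + 10.67×17 + 0.80×485 + 870.46×4 + 3.37×41 = 1286.39 + 181.39 + 388 + 3481.84 + 138.17 = 5475.79
ΣP(Q1 2012)Q(Q2 2012) = 8.14×119 + 12.77×17 + 1.14×485 + 1057.72×4 + 2.49×41 = 968.66 + 217.09 + 552.9 + 4230.88 + 102.09 = 6071.62
P = 5475.79 / 6071.62 × 100 = 90.1866
Fisher = √(L × P) = √(91.5396 × 90.1866) = 90.8606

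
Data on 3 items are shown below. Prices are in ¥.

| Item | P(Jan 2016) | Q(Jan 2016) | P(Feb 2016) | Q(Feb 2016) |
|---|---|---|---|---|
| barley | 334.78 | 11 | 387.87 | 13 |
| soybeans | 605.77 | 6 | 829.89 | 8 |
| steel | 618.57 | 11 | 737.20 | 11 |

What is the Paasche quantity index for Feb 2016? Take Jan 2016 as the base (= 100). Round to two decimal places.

Paasche quantity index uses current-period prices as weights.
ΣP(Feb 2016)·Q(Feb 2016) = 387.87×13 + 829.89×8 + 737.20×11 = 5042.31 + 6639.12 + 8109.2 = 19790.63
ΣP(Feb 2016)·Q(Jan 2016) = 387.87×11 + 829.89×6 + 737.20×11 = 4266.57 + 4979.34 + 8109.2 = 17355.11
Index = 19790.63 / 17355.11 × 100 = 114.0334

114.03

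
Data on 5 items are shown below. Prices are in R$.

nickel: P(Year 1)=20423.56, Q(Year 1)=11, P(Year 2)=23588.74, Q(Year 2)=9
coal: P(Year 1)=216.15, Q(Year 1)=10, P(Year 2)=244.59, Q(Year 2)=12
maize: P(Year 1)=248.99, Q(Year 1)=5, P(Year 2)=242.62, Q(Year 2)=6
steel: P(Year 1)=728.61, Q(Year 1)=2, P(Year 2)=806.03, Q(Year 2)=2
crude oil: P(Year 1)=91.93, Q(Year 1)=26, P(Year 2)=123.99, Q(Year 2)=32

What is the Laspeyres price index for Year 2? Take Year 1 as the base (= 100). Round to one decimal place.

Laspeyres price index uses base-period quantities as weights.
ΣP(Year 2)·Q(Year 1) = 23588.74×11 + 244.59×10 + 242.62×5 + 806.03×2 + 123.99×26 = 259476.14 + 2445.9 + 1213.1 + 1612.06 + 3223.74 = 267970.94
ΣP(Year 1)·Q(Year 1) = 20423.56×11 + 216.15×10 + 248.99×5 + 728.61×2 + 91.93×26 = 224659.16 + 2161.5 + 1244.95 + 1457.22 + 2390.18 = 231913.01
Index = 267970.94 / 231913.01 × 100 = 115.5480

115.5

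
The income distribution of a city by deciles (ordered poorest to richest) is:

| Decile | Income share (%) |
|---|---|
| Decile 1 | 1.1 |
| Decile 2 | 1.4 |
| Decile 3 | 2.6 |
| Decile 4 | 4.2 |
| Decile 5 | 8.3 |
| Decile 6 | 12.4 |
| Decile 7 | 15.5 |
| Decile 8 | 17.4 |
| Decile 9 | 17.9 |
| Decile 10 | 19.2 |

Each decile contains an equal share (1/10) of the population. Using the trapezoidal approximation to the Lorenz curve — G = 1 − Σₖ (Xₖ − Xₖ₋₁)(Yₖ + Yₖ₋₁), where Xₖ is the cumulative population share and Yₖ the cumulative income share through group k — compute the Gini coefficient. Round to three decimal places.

0.390

Cumulative income shares Yₖ: 0.0110, 0.0250, 0.0510, 0.0930, 0.1760, 0.3000, 0.4550, 0.6290, 0.8080, 1.0000
Σ (Xₖ−Xₖ₋₁)(Yₖ+Yₖ₋₁) = (1/10)(0.0110+0.0000) + (1/10)(0.0250+0.0110) + (1/10)(0.0510+0.0250) + (1/10)(0.0930+0.0510) + (1/10)(0.1760+0.0930) + (1/10)(0.3000+0.1760) + (1/10)(0.4550+0.3000) + (1/10)(0.6290+0.4550) + (1/10)(0.8080+0.6290) + (1/10)(1.0000+0.8080)
  = 0.0011 + 0.0036 + 0.0076 + 0.0144 + 0.0269 + 0.0476 + 0.0755 + 0.1084 + 0.1437 + 0.1808 = 0.6096
G = 1 − 0.6096 = 0.3904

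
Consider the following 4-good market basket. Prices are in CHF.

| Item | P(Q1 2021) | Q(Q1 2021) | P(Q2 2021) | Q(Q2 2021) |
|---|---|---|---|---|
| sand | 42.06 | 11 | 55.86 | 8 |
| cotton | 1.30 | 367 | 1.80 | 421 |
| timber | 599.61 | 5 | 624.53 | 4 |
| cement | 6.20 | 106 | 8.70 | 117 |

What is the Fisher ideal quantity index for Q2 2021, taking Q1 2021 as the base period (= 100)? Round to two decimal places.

Laspeyres component (base-period weights):
ΣP(Q1 2021)Q(Q2 2021) = 42.06×8 + 1.30×421 + 599.61×4 + 6.20×117 = 336.48 + 547.3 + 2398.44 + 725.4 = 4007.62
ΣP(Q1 2021)Q(Q1 2021) = 42.06×11 + 1.30×367 + 599.61×5 + 6.20×106 = 462.66 + 477.1 + 2998.05 + 657.2 = 4595.01
L = 4007.62 / 4595.01 × 100 = 87.2168
Paasche component (current-period weights):
ΣP(Q2 2021)Q(Q2 2021) = 55.86×8 + 1.80×421 + 624.53×4 + 8.70×117 = 446.88 + 757.8 + 2498.12 + 1017.9 = 4720.7
ΣP(Q2 2021)Q(Q1 2021) = 55.86×11 + 1.80×367 + 624.53×5 + 8.70×106 = 614.46 + 660.6 + 3122.65 + 922.2 = 5319.91
P = 4720.7 / 5319.91 × 100 = 88.7365
Fisher = √(L × P) = √(87.2168 × 88.7365) = 87.9733

87.97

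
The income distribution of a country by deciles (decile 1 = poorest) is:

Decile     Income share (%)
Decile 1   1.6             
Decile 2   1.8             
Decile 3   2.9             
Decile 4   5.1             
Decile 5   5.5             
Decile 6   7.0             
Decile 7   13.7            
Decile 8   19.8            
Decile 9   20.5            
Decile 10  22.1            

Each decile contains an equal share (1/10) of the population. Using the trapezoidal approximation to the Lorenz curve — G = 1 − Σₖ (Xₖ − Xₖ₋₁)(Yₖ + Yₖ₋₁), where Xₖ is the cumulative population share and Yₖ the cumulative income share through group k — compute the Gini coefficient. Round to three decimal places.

Cumulative income shares Yₖ: 0.0160, 0.0340, 0.0630, 0.1140, 0.1690, 0.2390, 0.3760, 0.5740, 0.7790, 1.0000
Σ (Xₖ−Xₖ₋₁)(Yₖ+Yₖ₋₁) = (1/10)(0.0160+0.0000) + (1/10)(0.0340+0.0160) + (1/10)(0.0630+0.0340) + (1/10)(0.1140+0.0630) + (1/10)(0.1690+0.1140) + (1/10)(0.2390+0.1690) + (1/10)(0.3760+0.2390) + (1/10)(0.5740+0.3760) + (1/10)(0.7790+0.5740) + (1/10)(1.0000+0.7790)
  = 0.0016 + 0.0050 + 0.0097 + 0.0177 + 0.0283 + 0.0408 + 0.0615 + 0.0950 + 0.1353 + 0.1779 = 0.5728
G = 1 − 0.5728 = 0.4272

0.427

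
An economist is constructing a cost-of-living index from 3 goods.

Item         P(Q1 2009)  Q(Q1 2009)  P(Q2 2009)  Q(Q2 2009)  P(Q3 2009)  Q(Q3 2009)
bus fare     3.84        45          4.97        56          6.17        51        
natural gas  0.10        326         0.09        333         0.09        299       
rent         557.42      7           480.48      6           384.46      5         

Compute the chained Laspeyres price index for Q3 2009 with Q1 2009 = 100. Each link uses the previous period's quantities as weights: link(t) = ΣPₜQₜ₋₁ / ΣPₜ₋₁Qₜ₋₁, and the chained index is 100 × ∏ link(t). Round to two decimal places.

Link Q1 2009→Q2 2009:
ΣP(Q2 2009)Q(Q1 2009) = 4.97×45 + 0.09×326 + 480.48×7 = 223.65 + 29.34 + 3363.36 = 3616.35
ΣP(Q1 2009)Q(Q1 2009) = 3.84×45 + 0.10×326 + 557.42×7 = 172.8 + 32.6 + 3901.94 = 4107.34
link = 3616.35/4107.34 = 0.880460
Link Q2 2009→Q3 2009:
ΣP(Q3 2009)Q(Q2 2009) = 6.17×56 + 0.09×333 + 384.46×6 = 345.52 + 29.97 + 2306.76 = 2682.25
ΣP(Q2 2009)Q(Q2 2009) = 4.97×56 + 0.09×333 + 480.48×6 = 278.32 + 29.97 + 2882.88 = 3191.17
link = 2682.25/3191.17 = 0.840522
Chained index = 100 × 0.880460 × 0.840522 = 74.0047

74.00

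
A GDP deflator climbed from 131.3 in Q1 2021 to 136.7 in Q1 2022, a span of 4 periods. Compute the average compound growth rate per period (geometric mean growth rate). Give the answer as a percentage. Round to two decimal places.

Growth factor = (136.7/131.3)^(1/4) = (1.041127)^(1/4) = 1.010127
Growth rate = 1.010127 − 1 = 0.010127 = 1.0127%

1.01%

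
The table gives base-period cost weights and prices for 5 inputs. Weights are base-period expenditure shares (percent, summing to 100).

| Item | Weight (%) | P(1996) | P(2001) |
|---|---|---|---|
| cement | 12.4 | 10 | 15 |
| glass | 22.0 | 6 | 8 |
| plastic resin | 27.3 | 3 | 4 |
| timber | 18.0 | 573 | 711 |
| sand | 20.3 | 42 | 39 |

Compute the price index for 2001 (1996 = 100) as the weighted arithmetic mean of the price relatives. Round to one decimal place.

125.5

cement: 12.4 × (15/10) = 12.4 × 1.500000 = 18.6000
glass: 22.0 × (8/6) = 22.0 × 1.333333 = 29.3333
plastic resin: 27.3 × (4/3) = 27.3 × 1.333333 = 36.4000
timber: 18.0 × (711/573) = 18.0 × 1.240838 = 22.3351
sand: 20.3 × (39/42) = 20.3 × 0.928571 = 18.8500
Index = Σ wᵢ·(p₁ᵢ/p₀ᵢ) = 18.6000 + 29.3333 + 36.4000 + 22.3351 + 18.8500 = 125.5184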